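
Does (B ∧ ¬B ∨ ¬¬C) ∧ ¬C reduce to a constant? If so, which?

(B ∧ ¬B ∨ ¬¬C) ∧ ¬C
= ¬¬C ∧ ¬C   — complement / identity
= C ∧ ¬C   — double negation
= False   — complement

yes, False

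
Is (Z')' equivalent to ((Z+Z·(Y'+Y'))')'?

Yes

E1: (Z')'
    = Z
E2: ((Z+Z·(Y'+Y'))')'
    = ((Z+Z·Y')')'
    = Z+Z·Y'
    = Z
Both reduce to Z, so they are equivalent.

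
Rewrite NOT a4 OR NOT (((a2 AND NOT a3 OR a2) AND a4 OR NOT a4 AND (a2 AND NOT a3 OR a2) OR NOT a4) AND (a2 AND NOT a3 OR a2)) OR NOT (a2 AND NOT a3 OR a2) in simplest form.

NOT a4 OR NOT (((a2 AND NOT a3 OR a2) AND a4 OR NOT a4 AND (a2 AND NOT a3 OR a2) OR NOT a4) AND (a2 AND NOT a3 OR a2)) OR NOT (a2 AND NOT a3 OR a2)
= NOT a4 OR NOT ((a2 AND NOT a3 OR a2 OR NOT a4) AND (a2 AND NOT a3 OR a2)) OR NOT (a2 AND NOT a3 OR a2)   [distribution]
= NOT a4 OR NOT (a2 AND NOT a3 OR a2) OR NOT (a2 AND NOT a3 OR a2)   [absorption]
= NOT a4 OR NOT (a2 AND NOT a3 OR a2)   [idempotence]
= NOT a4 OR NOT a2   [absorption]

NOT a4 OR NOT a2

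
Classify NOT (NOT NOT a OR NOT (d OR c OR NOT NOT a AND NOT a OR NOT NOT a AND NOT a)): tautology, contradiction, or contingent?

contingent

NOT (NOT NOT a OR NOT (d OR c OR NOT NOT a AND NOT a OR NOT NOT a AND NOT a))
= NOT (NOT NOT a OR NOT (d OR c OR NOT NOT a AND NOT a))   [idempotence]
= NOT (NOT NOT a OR NOT (d OR c OR a AND NOT a))   [double negation]
= NOT a AND (d OR c OR a AND NOT a)   [De Morgan]
= NOT a AND (d OR c)   [complement / identity]
This depends on a, c, d, so it is not a constant.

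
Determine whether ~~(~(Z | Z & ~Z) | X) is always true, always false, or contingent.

contingent

~~(~(Z | Z & ~Z) | X)
= ~(Z | Z & ~Z) | X   [double negation]
= ~Z | X   [complement / identity]
This depends on X, Z, so it is not a constant.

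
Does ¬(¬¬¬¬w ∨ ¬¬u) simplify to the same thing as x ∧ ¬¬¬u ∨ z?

E1: ¬(¬¬¬¬w ∨ ¬¬u)
    = ¬¬¬w ∧ ¬u   (De Morgan)
    = ¬w ∧ ¬u   (double negation)
E2: x ∧ ¬¬¬u ∨ z
    = x ∧ ¬u ∨ z   (double negation)
These differ: at u=0, w=1, x=1, z=1, E1 = 0 but E2 = 1.

No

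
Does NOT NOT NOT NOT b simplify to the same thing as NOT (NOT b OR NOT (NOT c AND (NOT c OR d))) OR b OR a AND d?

E1: NOT NOT NOT NOT b
    = NOT NOT b   (double negation)
    = b   (double negation)
E2: NOT (NOT b OR NOT (NOT c AND (NOT c OR d))) OR b OR a AND d
    = NOT (NOT b OR NOT NOT c) OR b OR a AND d   (absorption)
    = b AND NOT c OR b OR a AND d   (De Morgan)
    = b OR a AND d   (absorption)
These differ: at a=1, b=0, c=0, d=1, E1 = 0 but E2 = 1.

No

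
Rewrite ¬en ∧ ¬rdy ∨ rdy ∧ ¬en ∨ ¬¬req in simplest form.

¬en ∨ req

¬en ∧ ¬rdy ∨ rdy ∧ ¬en ∨ ¬¬req
= ¬en ∨ ¬¬req   — distribution
= ¬en ∨ req   — double negation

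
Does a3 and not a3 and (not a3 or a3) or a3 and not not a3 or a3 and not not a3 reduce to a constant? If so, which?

a3 and not a3 and (not a3 or a3) or a3 and not not a3 or a3 and not not a3
= a3 and not a3 or a3 and not not a3 or a3 and not not a3   [complement / identity]
= a3 and not a3 or a3 and not not a3   [idempotence]
= a3 and not a3 or a3 and a3   [double negation]
= a3   [distribution]
This depends on a3, so it is not a constant.

no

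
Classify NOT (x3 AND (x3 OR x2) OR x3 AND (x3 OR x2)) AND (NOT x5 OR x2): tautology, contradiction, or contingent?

NOT (x3 AND (x3 OR x2) OR x3 AND (x3 OR x2)) AND (NOT x5 OR x2)
= NOT (x3 AND (x3 OR x2)) AND (NOT x5 OR x2)   (idempotence)
= NOT x3 AND (NOT x5 OR x2)   (absorption)
This depends on x2, x3, x5, so it is not a constant.

contingent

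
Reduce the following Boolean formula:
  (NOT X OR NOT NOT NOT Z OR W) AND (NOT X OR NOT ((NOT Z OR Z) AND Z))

NOT X OR NOT Z

(NOT X OR NOT NOT NOT Z OR W) AND (NOT X OR NOT ((NOT Z OR Z) AND Z))
= (NOT X OR NOT Z OR W) AND (NOT X OR NOT ((NOT Z OR Z) AND Z))   [double negation]
= (NOT X OR NOT Z OR W) AND (NOT X OR NOT Z)   [complement / identity]
= NOT X OR NOT Z   [absorption]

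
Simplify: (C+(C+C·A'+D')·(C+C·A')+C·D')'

C'

(C+(C+C·A'+D')·(C+C·A')+C·D')'
= (C+C+C·A'+C·D')'   (absorption)
= (C+C+C·D')'   (absorption)
= (C+C·D')'   (idempotence)
= C'   (absorption)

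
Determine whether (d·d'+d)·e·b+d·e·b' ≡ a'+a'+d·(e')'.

E1: (d·d'+d)·e·b+d·e·b'
    = d·e·b+d·e·b'   (complement / identity)
    = d·e   (distribution)
E2: a'+a'+d·(e')'
    = a'+d·(e')'   (idempotence)
    = a'+d·e   (double negation)
These differ: at a=0, b=0, d=1, e=0, E1 = 0 but E2 = 1.

No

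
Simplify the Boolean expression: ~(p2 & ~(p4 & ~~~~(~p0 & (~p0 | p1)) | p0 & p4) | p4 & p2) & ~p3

~(p2 & ~(p4 & ~~~~(~p0 & (~p0 | p1)) | p0 & p4) | p4 & p2) & ~p3
= ~(p2 & ~(p4 & ~~(~p0 & (~p0 | p1)) | p0 & p4) | p4 & p2) & ~p3   (double negation)
= ~(p2 & ~(p4 & ~~~p0 | p0 & p4) | p4 & p2) & ~p3   (absorption)
= ~(p2 & ~(p4 & ~p0 | p0 & p4) | p4 & p2) & ~p3   (double negation)
= ~(p2 & ~p4 | p4 & p2) & ~p3   (distribution)
= ~p2 & ~p3   (distribution)

~p2 & ~p3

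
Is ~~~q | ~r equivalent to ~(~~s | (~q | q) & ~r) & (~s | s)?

No

E1: ~~~q | ~r
    = ~q | ~r
E2: ~(~~s | (~q | q) & ~r) & (~s | s)
    = ~(~~s | ~r) & (~s | s)
    = ~(~~s | ~r)
    = ~s & r
These differ: at q=0, r=0, s=1, E1 = 1 but E2 = 0.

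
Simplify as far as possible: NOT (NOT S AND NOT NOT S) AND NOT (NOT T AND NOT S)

T OR S

NOT (NOT S AND NOT NOT S) AND NOT (NOT T AND NOT S)
= (S OR NOT S) AND NOT (NOT T AND NOT S)
= (S OR NOT S) AND (T OR S)
= T OR S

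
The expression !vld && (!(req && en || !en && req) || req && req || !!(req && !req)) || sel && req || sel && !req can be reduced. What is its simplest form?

!vld && (!(req && en || !en && req) || req && req || !!(req && !req)) || sel && req || sel && !req
= !vld && (!req || req && req || !!(req && !req)) || sel && req || sel && !req
= !vld && (!req || req && req || req && !req) || sel && req || sel && !req
= !vld && (!req || req) || sel && req || sel && !req
= !vld && (!req || req) || sel
= !vld || sel

!vld || sel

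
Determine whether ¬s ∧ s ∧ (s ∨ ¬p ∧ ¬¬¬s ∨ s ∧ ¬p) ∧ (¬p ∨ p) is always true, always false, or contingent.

¬s ∧ s ∧ (s ∨ ¬p ∧ ¬¬¬s ∨ s ∧ ¬p) ∧ (¬p ∨ p)
= ¬s ∧ s ∧ (s ∨ ¬p ∧ ¬¬¬s ∨ s ∧ ¬p)
= ¬s ∧ s ∧ (s ∨ ¬p ∧ ¬s ∨ s ∧ ¬p)
= ¬s ∧ s ∧ (s ∨ ¬p)
= ¬s ∧ s
= False

always false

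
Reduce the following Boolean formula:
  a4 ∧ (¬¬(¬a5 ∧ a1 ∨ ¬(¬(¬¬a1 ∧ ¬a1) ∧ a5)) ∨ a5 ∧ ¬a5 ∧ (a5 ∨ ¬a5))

a4 ∧ (¬¬(¬a5 ∧ a1 ∨ ¬(¬(¬¬a1 ∧ ¬a1) ∧ a5)) ∨ a5 ∧ ¬a5 ∧ (a5 ∨ ¬a5))
= a4 ∧ (¬¬(¬a5 ∧ a1 ∨ ¬(¬(¬¬a1 ∧ ¬a1) ∧ a5)) ∨ a5 ∧ ¬a5)   — complement / identity
= a4 ∧ (¬¬(¬a5 ∧ a1 ∨ ¬((¬a1 ∨ a1) ∧ a5)) ∨ a5 ∧ ¬a5)   — De Morgan
= a4 ∧ (¬¬(¬a5 ∧ a1 ∨ ¬a5) ∨ a5 ∧ ¬a5)   — complement / identity
= a4 ∧ (¬¬¬a5 ∨ a5 ∧ ¬a5)   — absorption
= a4 ∧ (¬a5 ∨ a5 ∧ ¬a5)   — double negation
= a4 ∧ ¬a5   — complement / identity

a4 ∧ ¬a5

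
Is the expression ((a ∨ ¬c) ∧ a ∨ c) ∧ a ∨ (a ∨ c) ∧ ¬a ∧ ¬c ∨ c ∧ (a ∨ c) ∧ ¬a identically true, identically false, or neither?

((a ∨ ¬c) ∧ a ∨ c) ∧ a ∨ (a ∨ c) ∧ ¬a ∧ ¬c ∨ c ∧ (a ∨ c) ∧ ¬a
= (a ∨ c) ∧ a ∨ (a ∨ c) ∧ ¬a ∧ ¬c ∨ c ∧ (a ∨ c) ∧ ¬a
= (a ∨ c) ∧ a ∨ (a ∨ c) ∧ ¬a
= a ∨ c
This depends on a, c, so it is not a constant.

neither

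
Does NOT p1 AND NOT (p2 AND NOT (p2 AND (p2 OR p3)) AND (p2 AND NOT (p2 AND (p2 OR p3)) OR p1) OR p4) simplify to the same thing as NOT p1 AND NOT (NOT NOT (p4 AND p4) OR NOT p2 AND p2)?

E1: NOT p1 AND NOT (p2 AND NOT (p2 AND (p2 OR p3)) AND (p2 AND NOT (p2 AND (p2 OR p3)) OR p1) OR p4)
    = NOT p1 AND NOT (p2 AND NOT (p2 AND (p2 OR p3)) OR p4)   (absorption)
    = NOT p1 AND NOT (p2 AND NOT p2 OR p4)   (absorption)
    = NOT p1 AND NOT p4   (complement / identity)
E2: NOT p1 AND NOT (NOT NOT (p4 AND p4) OR NOT p2 AND p2)
    = NOT p1 AND NOT (NOT NOT p4 OR NOT p2 AND p2)   (idempotence)
    = NOT p1 AND NOT NOT NOT p4   (complement / identity)
    = NOT p1 AND NOT p4   (double negation)
Both reduce to NOT p1 AND NOT p4, so they are equivalent.

Yes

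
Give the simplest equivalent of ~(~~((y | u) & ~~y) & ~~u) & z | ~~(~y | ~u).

~(~~((y | u) & ~~y) & ~~u) & z | ~~(~y | ~u)
= ~(~~((y | u) & y) & ~~u) & z | ~~(~y | ~u)   (double negation)
= ~(~~((y | u) & y) & ~~u) & z | ~y | ~u   (double negation)
= ~(~~y & ~~u) & z | ~y | ~u   (absorption)
= (~y | ~u) & z | ~y | ~u   (De Morgan)
= ~y | ~u   (absorption)

~y | ~u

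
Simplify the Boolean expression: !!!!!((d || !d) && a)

!!!!!((d || !d) && a)
= !!!((d || !d) && a)   [double negation]
= !!!a   [complement / identity]
= !a   [double negation]

!a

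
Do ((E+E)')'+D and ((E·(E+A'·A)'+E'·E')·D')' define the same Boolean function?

Yes

E1: ((E+E)')'+D
    = (E')'+D
    = E+D
E2: ((E·(E+A'·A)'+E'·E')·D')'
    = ((E·E'+E'·E')·D')'
    = (E'·D')'
    = E+D
Both reduce to E+D, so they are equivalent.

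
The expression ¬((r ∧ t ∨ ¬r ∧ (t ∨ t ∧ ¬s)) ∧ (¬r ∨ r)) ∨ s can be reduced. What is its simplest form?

¬((r ∧ t ∨ ¬r ∧ (t ∨ t ∧ ¬s)) ∧ (¬r ∨ r)) ∨ s
= ¬(r ∧ t ∨ ¬r ∧ (t ∨ t ∧ ¬s)) ∨ s
= ¬(r ∧ t ∨ ¬r ∧ t) ∨ s
= ¬t ∨ s

¬t ∨ s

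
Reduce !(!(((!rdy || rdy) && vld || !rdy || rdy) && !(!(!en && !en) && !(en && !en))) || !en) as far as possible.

!(!(((!rdy || rdy) && vld || !rdy || rdy) && !(!(!en && !en) && !(en && !en))) || !en)
= !(!(((!rdy || rdy) && vld || !rdy || rdy) && (!en && !en || en && !en)) || !en)   [De Morgan]
= ((!rdy || rdy) && vld || !rdy || rdy) && (!en && !en || en && !en) && en   [De Morgan]
= ((!rdy || rdy) && vld || !rdy || rdy) && !en && en   [distribution]
= (!rdy || rdy) && !en && en   [absorption]
= !en && en   [complement / identity]
= false   [complement]

false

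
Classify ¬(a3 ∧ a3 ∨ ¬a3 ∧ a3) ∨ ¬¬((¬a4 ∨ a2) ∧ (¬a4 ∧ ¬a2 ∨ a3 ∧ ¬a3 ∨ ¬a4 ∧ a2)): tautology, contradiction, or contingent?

¬(a3 ∧ a3 ∨ ¬a3 ∧ a3) ∨ ¬¬((¬a4 ∨ a2) ∧ (¬a4 ∧ ¬a2 ∨ a3 ∧ ¬a3 ∨ ¬a4 ∧ a2))
= ¬a3 ∨ ¬¬((¬a4 ∨ a2) ∧ (¬a4 ∧ ¬a2 ∨ a3 ∧ ¬a3 ∨ ¬a4 ∧ a2))   — distribution
= ¬a3 ∨ ¬¬((¬a4 ∨ a2) ∧ (¬a4 ∧ ¬a2 ∨ ¬a4 ∧ a2))   — complement / identity
= ¬a3 ∨ ¬¬((¬a4 ∨ a2) ∧ ¬a4)   — distribution
= ¬a3 ∨ ¬¬¬a4   — absorption
= ¬a3 ∨ ¬a4   — double negation
This depends on a3, a4, so it is not a constant.

contingent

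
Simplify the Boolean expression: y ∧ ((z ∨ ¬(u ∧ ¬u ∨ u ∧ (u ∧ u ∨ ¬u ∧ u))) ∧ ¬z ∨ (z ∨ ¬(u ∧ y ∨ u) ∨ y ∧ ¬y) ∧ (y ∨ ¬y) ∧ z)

y ∧ (z ∨ ¬u)

y ∧ ((z ∨ ¬(u ∧ ¬u ∨ u ∧ (u ∧ u ∨ ¬u ∧ u))) ∧ ¬z ∨ (z ∨ ¬(u ∧ y ∨ u) ∨ y ∧ ¬y) ∧ (y ∨ ¬y) ∧ z)
= y ∧ ((z ∨ ¬(u ∧ ¬u ∨ u ∧ u)) ∧ ¬z ∨ (z ∨ ¬(u ∧ y ∨ u) ∨ y ∧ ¬y) ∧ (y ∨ ¬y) ∧ z)   — distribution
= y ∧ ((z ∨ ¬(u ∧ ¬u ∨ u ∧ u)) ∧ ¬z ∨ (z ∨ ¬(u ∧ y ∨ u) ∨ y ∧ ¬y) ∧ z)   — complement / identity
= y ∧ ((z ∨ ¬(u ∧ ¬u ∨ u ∧ u)) ∧ ¬z ∨ (z ∨ ¬u ∨ y ∧ ¬y) ∧ z)   — absorption
= y ∧ ((z ∨ ¬(u ∧ ¬u ∨ u ∧ u)) ∧ ¬z ∨ (z ∨ ¬u) ∧ z)   — complement / identity
= y ∧ ((z ∨ ¬u) ∧ ¬z ∨ (z ∨ ¬u) ∧ z)   — distribution
= y ∧ (z ∨ ¬u)   — distribution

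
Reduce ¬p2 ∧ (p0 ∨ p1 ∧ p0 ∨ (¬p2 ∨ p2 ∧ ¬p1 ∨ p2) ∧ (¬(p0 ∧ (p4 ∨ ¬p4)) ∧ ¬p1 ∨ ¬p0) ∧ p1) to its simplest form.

¬p2 ∧ (p0 ∨ p1 ∧ p0 ∨ (¬p2 ∨ p2 ∧ ¬p1 ∨ p2) ∧ (¬(p0 ∧ (p4 ∨ ¬p4)) ∧ ¬p1 ∨ ¬p0) ∧ p1)
= ¬p2 ∧ (p0 ∨ p1 ∧ p0 ∨ (¬p2 ∨ p2) ∧ (¬(p0 ∧ (p4 ∨ ¬p4)) ∧ ¬p1 ∨ ¬p0) ∧ p1)   (absorption)
= ¬p2 ∧ (p0 ∨ p1 ∧ p0 ∨ (¬p2 ∨ p2) ∧ (¬p0 ∧ ¬p1 ∨ ¬p0) ∧ p1)   (complement / identity)
= ¬p2 ∧ (p0 ∨ p1 ∧ p0 ∨ (¬p2 ∨ p2) ∧ ¬p0 ∧ p1)   (absorption)
= ¬p2 ∧ (p0 ∨ p1 ∧ p0 ∨ ¬p0 ∧ p1)   (complement / identity)
= ¬p2 ∧ (p0 ∨ p1)   (distribution)

¬p2 ∧ (p0 ∨ p1)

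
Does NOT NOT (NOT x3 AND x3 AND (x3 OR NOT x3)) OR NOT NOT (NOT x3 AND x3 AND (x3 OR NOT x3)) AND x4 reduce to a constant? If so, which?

yes, False

NOT NOT (NOT x3 AND x3 AND (x3 OR NOT x3)) OR NOT NOT (NOT x3 AND x3 AND (x3 OR NOT x3)) AND x4
= NOT NOT (NOT x3 AND x3 AND (x3 OR NOT x3))   [absorption]
= NOT NOT (NOT x3 AND x3)   [complement / identity]
= NOT x3 AND x3   [double negation]
= FALSE   [complement]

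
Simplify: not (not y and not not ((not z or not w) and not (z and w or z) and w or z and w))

not (not y and not not ((not z or not w) and not (z and w or z) and w or z and w))
= not (not y and not not ((not z or not w) and not z and w or z and w))   — absorption
= y or not ((not z or not w) and not z and w or z and w)   — De Morgan
= y or not (not z and w or z and w)   — absorption
= y or not w   — distribution

y or not w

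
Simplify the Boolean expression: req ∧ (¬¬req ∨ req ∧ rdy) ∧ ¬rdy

req ∧ ¬rdy

req ∧ (¬¬req ∨ req ∧ rdy) ∧ ¬rdy
= req ∧ (req ∨ req ∧ rdy) ∧ ¬rdy
= req ∧ req ∧ ¬rdy
= req ∧ ¬rdy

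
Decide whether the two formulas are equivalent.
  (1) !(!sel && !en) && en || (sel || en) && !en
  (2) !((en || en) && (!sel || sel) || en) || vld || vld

No

E1: !(!sel && !en) && en || (sel || en) && !en
    = (sel || en) && en || (sel || en) && !en   — De Morgan
    = sel || en   — distribution
E2: !((en || en) && (!sel || sel) || en) || vld || vld
    = !(en || en || en) || vld || vld   — complement / identity
    = !(en || en || en) || vld   — idempotence
    = !(en || en) || vld   — idempotence
    = !en || vld   — idempotence
These differ: at en=1, sel=0, vld=0, E1 = 1 but E2 = 0.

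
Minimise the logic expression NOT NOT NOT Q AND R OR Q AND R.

R

NOT NOT NOT Q AND R OR Q AND R
= NOT Q AND R OR Q AND R   (double negation)
= R   (distribution)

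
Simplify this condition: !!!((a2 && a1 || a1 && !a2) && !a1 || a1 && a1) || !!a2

!!!((a2 && a1 || a1 && !a2) && !a1 || a1 && a1) || !!a2
= !((a2 && a1 || a1 && !a2) && !a1 || a1 && a1) || !!a2   (double negation)
= !(a1 && !a1 || a1 && a1) || !!a2   (distribution)
= !a1 || !!a2   (distribution)
= !a1 || a2   (double negation)

!a1 || a2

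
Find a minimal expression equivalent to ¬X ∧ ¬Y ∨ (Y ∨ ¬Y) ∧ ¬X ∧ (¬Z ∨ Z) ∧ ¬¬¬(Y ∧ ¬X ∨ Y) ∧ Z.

¬X ∧ ¬Y ∨ (Y ∨ ¬Y) ∧ ¬X ∧ (¬Z ∨ Z) ∧ ¬¬¬(Y ∧ ¬X ∨ Y) ∧ Z
= ¬X ∧ ¬Y ∨ (Y ∨ ¬Y) ∧ ¬X ∧ (¬Z ∨ Z) ∧ ¬(Y ∧ ¬X ∨ Y) ∧ Z   — double negation
= ¬X ∧ ¬Y ∨ (Y ∨ ¬Y) ∧ ¬X ∧ (¬Z ∨ Z) ∧ ¬Y ∧ Z   — absorption
= ¬X ∧ ¬Y ∨ ¬X ∧ (¬Z ∨ Z) ∧ ¬Y ∧ Z   — complement / identity
= ¬X ∧ ¬Y ∨ ¬X ∧ ¬Y ∧ Z   — complement / identity
= ¬X ∧ ¬Y   — absorption

¬X ∧ ¬Y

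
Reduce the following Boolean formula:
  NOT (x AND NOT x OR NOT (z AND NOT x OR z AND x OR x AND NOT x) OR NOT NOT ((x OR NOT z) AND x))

NOT (x AND NOT x OR NOT (z AND NOT x OR z AND x OR x AND NOT x) OR NOT NOT ((x OR NOT z) AND x))
= NOT (NOT (z AND NOT x OR z AND x OR x AND NOT x) OR NOT NOT ((x OR NOT z) AND x))   [complement / identity]
= NOT (NOT (z OR x AND NOT x) OR NOT NOT ((x OR NOT z) AND x))   [distribution]
= NOT (NOT z OR NOT NOT ((x OR NOT z) AND x))   [complement / identity]
= NOT (NOT z OR NOT NOT x)   [absorption]
= z AND NOT x   [De Morgan]

z AND NOT x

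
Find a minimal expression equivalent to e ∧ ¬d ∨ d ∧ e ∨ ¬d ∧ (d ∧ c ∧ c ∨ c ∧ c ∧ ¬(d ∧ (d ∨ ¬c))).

e ∨ ¬d ∧ c

e ∧ ¬d ∨ d ∧ e ∨ ¬d ∧ (d ∧ c ∧ c ∨ c ∧ c ∧ ¬(d ∧ (d ∨ ¬c)))
= e ∨ ¬d ∧ (d ∧ c ∧ c ∨ c ∧ c ∧ ¬(d ∧ (d ∨ ¬c)))
= e ∨ ¬d ∧ (d ∧ c ∧ c ∨ c ∧ c ∧ ¬d)
= e ∨ ¬d ∧ c ∧ c
= e ∨ ¬d ∧ c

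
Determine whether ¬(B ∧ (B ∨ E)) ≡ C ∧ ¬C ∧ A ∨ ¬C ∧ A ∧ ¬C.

No

E1: ¬(B ∧ (B ∨ E))
    = ¬B   — absorption
E2: C ∧ ¬C ∧ A ∨ ¬C ∧ A ∧ ¬C
    = ¬C ∧ A   — distribution
These differ: at A=0, B=0, C=0, E=0, E1 = 1 but E2 = 0.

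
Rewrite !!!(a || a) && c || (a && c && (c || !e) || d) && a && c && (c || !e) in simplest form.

!!!(a || a) && c || (a && c && (c || !e) || d) && a && c && (c || !e)
= !!!a && c || (a && c && (c || !e) || d) && a && c && (c || !e)
= !!!a && c || a && c && (c || !e)
= !!!a && c || a && c
= !a && c || a && c
= c

c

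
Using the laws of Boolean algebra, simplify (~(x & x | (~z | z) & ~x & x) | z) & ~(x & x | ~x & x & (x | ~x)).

~x

(~(x & x | (~z | z) & ~x & x) | z) & ~(x & x | ~x & x & (x | ~x))
= (~(x & x | (~z | z) & ~x & x) | z) & ~(x & x | ~x & x)
= (~(x & x | ~x & x) | z) & ~(x & x | ~x & x)
= ~(x & x | ~x & x)
= ~x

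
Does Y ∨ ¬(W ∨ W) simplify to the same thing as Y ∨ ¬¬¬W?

Yes

E1: Y ∨ ¬(W ∨ W)
    = Y ∨ ¬W   [idempotence]
E2: Y ∨ ¬¬¬W
    = Y ∨ ¬W   [double negation]
Both reduce to Y ∨ ¬W, so they are equivalent.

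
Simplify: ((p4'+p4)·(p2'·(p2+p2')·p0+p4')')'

((p4'+p4)·(p2'·(p2+p2')·p0+p4')')'
= ((p2'·(p2+p2')·p0+p4')')'   — complement / identity
= p2'·(p2+p2')·p0+p4'   — double negation
= p2'·p0+p4'   — complement / identity

p2'·p0+p4'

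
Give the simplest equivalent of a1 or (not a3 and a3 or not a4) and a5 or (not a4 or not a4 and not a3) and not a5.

a1 or not a4

a1 or (not a3 and a3 or not a4) and a5 or (not a4 or not a4 and not a3) and not a5
= a1 or not a4 and a5 or (not a4 or not a4 and not a3) and not a5   (complement / identity)
= a1 or not a4 and a5 or not a4 and not a5   (absorption)
= a1 or not a4   (distribution)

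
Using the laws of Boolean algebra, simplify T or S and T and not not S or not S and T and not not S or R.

T or S and T and not not S or not S and T and not not S or R
= T or T and not not S or R   (distribution)
= T or T and S or R   (double negation)
= T or R   (absorption)

T or R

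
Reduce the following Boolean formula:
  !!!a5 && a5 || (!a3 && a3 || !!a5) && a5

a5

!!!a5 && a5 || (!a3 && a3 || !!a5) && a5
= !!!a5 && a5 || !!a5 && a5
= !a5 && a5 || !!a5 && a5
= !a5 && a5 || a5 && a5
= a5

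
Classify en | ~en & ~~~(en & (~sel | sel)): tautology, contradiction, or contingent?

en | ~en & ~~~(en & (~sel | sel))
= en | ~en & ~(en & (~sel | sel))
= en | ~en & ~en
= en | ~en
= 1

tautology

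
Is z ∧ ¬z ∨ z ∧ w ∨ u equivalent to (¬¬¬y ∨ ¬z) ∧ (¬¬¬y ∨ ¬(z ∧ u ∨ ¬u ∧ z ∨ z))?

E1: z ∧ ¬z ∨ z ∧ w ∨ u
    = z ∧ w ∨ u   — complement / identity
E2: (¬¬¬y ∨ ¬z) ∧ (¬¬¬y ∨ ¬(z ∧ u ∨ ¬u ∧ z ∨ z))
    = (¬¬¬y ∨ ¬z) ∧ (¬¬¬y ∨ ¬(z ∨ z))   — distribution
    = (¬¬¬y ∨ ¬z) ∧ (¬¬¬y ∨ ¬z)   — idempotence
    = ¬¬¬y ∨ ¬z   — idempotence
    = ¬y ∨ ¬z   — double negation
These differ: at u=0, w=1, y=1, z=1, E1 = 1 but E2 = 0.

No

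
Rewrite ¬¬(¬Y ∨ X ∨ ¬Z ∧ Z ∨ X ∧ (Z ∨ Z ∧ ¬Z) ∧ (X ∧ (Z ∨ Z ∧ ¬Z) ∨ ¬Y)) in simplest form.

¬¬(¬Y ∨ X ∨ ¬Z ∧ Z ∨ X ∧ (Z ∨ Z ∧ ¬Z) ∧ (X ∧ (Z ∨ Z ∧ ¬Z) ∨ ¬Y))
= ¬¬(¬Y ∨ X ∨ ¬Z ∧ Z ∨ X ∧ (Z ∨ Z ∧ ¬Z))   (absorption)
= ¬¬(¬Y ∨ X ∨ ¬Z ∧ Z ∨ X ∧ Z)   (complement / identity)
= ¬Y ∨ X ∨ ¬Z ∧ Z ∨ X ∧ Z   (double negation)
= ¬Y ∨ X ∨ X ∧ Z   (complement / identity)
= ¬Y ∨ X   (absorption)

¬Y ∨ X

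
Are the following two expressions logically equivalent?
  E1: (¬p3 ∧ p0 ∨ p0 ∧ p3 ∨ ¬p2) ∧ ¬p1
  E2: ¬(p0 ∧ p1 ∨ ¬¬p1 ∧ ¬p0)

E1: (¬p3 ∧ p0 ∨ p0 ∧ p3 ∨ ¬p2) ∧ ¬p1
    = (p0 ∨ ¬p2) ∧ ¬p1   (distribution)
E2: ¬(p0 ∧ p1 ∨ ¬¬p1 ∧ ¬p0)
    = ¬(p0 ∧ p1 ∨ p1 ∧ ¬p0)   (double negation)
    = ¬p1   (distribution)
These differ: at p0=0, p1=0, p2=1, p3=0, E1 = 0 but E2 = 1.

No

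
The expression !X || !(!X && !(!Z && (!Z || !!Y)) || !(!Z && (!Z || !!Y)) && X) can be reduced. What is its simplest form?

!X || !(!X && !(!Z && (!Z || !!Y)) || !(!Z && (!Z || !!Y)) && X)
= !X || !!(!Z && (!Z || !!Y))   [distribution]
= !X || !!(!Z && (!Z || Y))   [double negation]
= !X || !!!Z   [absorption]
= !X || !Z   [double negation]

!X || !Z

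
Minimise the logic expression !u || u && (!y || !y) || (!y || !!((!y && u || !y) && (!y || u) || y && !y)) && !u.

!u || u && (!y || !y) || (!y || !!((!y && u || !y) && (!y || u) || y && !y)) && !u
= !u || u && (!y || !y) || (!y || !!((!y && u || !y) && (!y || u))) && !u   [complement / identity]
= !u || u && (!y || !y) || (!y || !!(!y && (!y || u))) && !u   [absorption]
= !u || u && (!y || !y) || (!y || !!!y) && !u   [absorption]
= !u || u && (!y || !y) || (!y || !y) && !u   [double negation]
= !u || !y || !y   [distribution]
= !u || !y   [idempotence]

!u || !y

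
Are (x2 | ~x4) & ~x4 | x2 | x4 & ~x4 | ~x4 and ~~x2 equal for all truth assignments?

No

E1: (x2 | ~x4) & ~x4 | x2 | x4 & ~x4 | ~x4
    = (x2 | ~x4) & ~x4 | x2 | ~x4
    = x2 | ~x4
E2: ~~x2
    = x2
These differ: at x2=0, x4=0, E1 = 1 but E2 = 0.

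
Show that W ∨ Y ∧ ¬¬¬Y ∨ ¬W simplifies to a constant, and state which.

W ∨ Y ∧ ¬¬¬Y ∨ ¬W
= W ∨ Y ∧ ¬Y ∨ ¬W
= W ∨ ¬W
= True

True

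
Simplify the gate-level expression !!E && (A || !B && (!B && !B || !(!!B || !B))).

!!E && (A || !B && (!B && !B || !(!!B || !B)))
= !!E && (A || !B && (!B && !B || !B && B))   — De Morgan
= E && (A || !B && (!B && !B || !B && B))   — double negation
= E && (A || !B && !B)   — distribution
= E && (A || !B)   — idempotence

E && (A || !B)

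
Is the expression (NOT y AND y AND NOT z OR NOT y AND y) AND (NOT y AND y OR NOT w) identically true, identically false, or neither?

identically false

(NOT y AND y AND NOT z OR NOT y AND y) AND (NOT y AND y OR NOT w)
= NOT y AND y AND (NOT y AND y OR NOT w)   (absorption)
= NOT y AND y   (absorption)
= FALSE   (complement)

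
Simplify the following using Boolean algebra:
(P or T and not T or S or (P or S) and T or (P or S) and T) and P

P

(P or T and not T or S or (P or S) and T or (P or S) and T) and P
= (P or T and not T or S or (P or S) and T) and P   (idempotence)
= (P or S or (P or S) and T) and P   (complement / identity)
= (P or S) and P   (absorption)
= P   (absorption)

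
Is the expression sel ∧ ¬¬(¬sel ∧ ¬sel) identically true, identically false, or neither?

identically false

sel ∧ ¬¬(¬sel ∧ ¬sel)
= sel ∧ ¬¬¬sel   [idempotence]
= sel ∧ ¬sel   [double negation]
= False   [complement]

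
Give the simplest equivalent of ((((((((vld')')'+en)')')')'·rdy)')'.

(vld'+en)·rdy

((((((((vld')')'+en)')')')'·rdy)')'
= ((((((vld')')'+en)')'·rdy)')'   (double negation)
= ((((vld')')'+en)')'·rdy   (double negation)
= ((vld'+en)')'·rdy   (double negation)
= (vld'+en)·rdy   (double negation)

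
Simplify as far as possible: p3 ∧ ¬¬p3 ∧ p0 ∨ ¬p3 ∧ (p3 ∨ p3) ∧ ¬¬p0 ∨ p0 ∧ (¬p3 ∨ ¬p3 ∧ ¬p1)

p0

p3 ∧ ¬¬p3 ∧ p0 ∨ ¬p3 ∧ (p3 ∨ p3) ∧ ¬¬p0 ∨ p0 ∧ (¬p3 ∨ ¬p3 ∧ ¬p1)
= p3 ∧ p3 ∧ p0 ∨ ¬p3 ∧ (p3 ∨ p3) ∧ ¬¬p0 ∨ p0 ∧ (¬p3 ∨ ¬p3 ∧ ¬p1)   — double negation
= p3 ∧ p3 ∧ p0 ∨ ¬p3 ∧ (p3 ∨ p3) ∧ p0 ∨ p0 ∧ (¬p3 ∨ ¬p3 ∧ ¬p1)   — double negation
= p3 ∧ p3 ∧ p0 ∨ ¬p3 ∧ p3 ∧ p0 ∨ p0 ∧ (¬p3 ∨ ¬p3 ∧ ¬p1)   — idempotence
= p3 ∧ p0 ∨ p0 ∧ (¬p3 ∨ ¬p3 ∧ ¬p1)   — distribution
= p3 ∧ p0 ∨ p0 ∧ ¬p3   — absorption
= p0   — distribution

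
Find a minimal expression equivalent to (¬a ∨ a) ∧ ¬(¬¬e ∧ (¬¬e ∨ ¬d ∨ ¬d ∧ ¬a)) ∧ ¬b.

¬e ∧ ¬b

(¬a ∨ a) ∧ ¬(¬¬e ∧ (¬¬e ∨ ¬d ∨ ¬d ∧ ¬a)) ∧ ¬b
= ¬(¬¬e ∧ (¬¬e ∨ ¬d ∨ ¬d ∧ ¬a)) ∧ ¬b
= ¬(¬¬e ∧ (¬¬e ∨ ¬d)) ∧ ¬b
= ¬¬¬e ∧ ¬b
= ¬e ∧ ¬b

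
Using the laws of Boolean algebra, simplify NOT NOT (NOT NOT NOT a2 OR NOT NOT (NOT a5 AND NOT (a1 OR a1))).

NOT NOT (NOT NOT NOT a2 OR NOT NOT (NOT a5 AND NOT (a1 OR a1)))
= NOT (NOT NOT a2 AND NOT (NOT a5 AND NOT (a1 OR a1)))   (De Morgan)
= NOT a2 OR NOT a5 AND NOT (a1 OR a1)   (De Morgan)
= NOT a2 OR NOT a5 AND NOT a1   (idempotence)

NOT a2 OR NOT a5 AND NOT a1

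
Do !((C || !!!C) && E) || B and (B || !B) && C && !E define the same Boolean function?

No

E1: !((C || !!!C) && E) || B
    = !((C || !C) && E) || B
    = !E || B
E2: (B || !B) && C && !E
    = C && !E
These differ: at B=1, C=0, E=0, E1 = 1 but E2 = 0.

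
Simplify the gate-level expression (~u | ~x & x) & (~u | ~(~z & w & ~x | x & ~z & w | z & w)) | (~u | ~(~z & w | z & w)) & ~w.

~u | ~w

(~u | ~x & x) & (~u | ~(~z & w & ~x | x & ~z & w | z & w)) | (~u | ~(~z & w | z & w)) & ~w
= (~u | ~x & x) & (~u | ~(~z & w | z & w)) | (~u | ~(~z & w | z & w)) & ~w   [distribution]
= ~u & (~u | ~(~z & w | z & w)) | (~u | ~(~z & w | z & w)) & ~w   [complement / identity]
= (~u | ~(~z & w | z & w)) & (~u | ~w)   [distribution]
= (~u | ~w) & (~u | ~w)   [distribution]
= ~u | ~w   [idempotence]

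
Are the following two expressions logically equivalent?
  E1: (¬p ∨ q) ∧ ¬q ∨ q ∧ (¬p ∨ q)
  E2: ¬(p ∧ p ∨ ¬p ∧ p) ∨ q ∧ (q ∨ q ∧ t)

Yes

E1: (¬p ∨ q) ∧ ¬q ∨ q ∧ (¬p ∨ q)
    = ¬p ∨ q
E2: ¬(p ∧ p ∨ ¬p ∧ p) ∨ q ∧ (q ∨ q ∧ t)
    = ¬p ∨ q ∧ (q ∨ q ∧ t)
    = ¬p ∨ q ∧ q
    = ¬p ∨ q
Both reduce to ¬p ∨ q, so they are equivalent.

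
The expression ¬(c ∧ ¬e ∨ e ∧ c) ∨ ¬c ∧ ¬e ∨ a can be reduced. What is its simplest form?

¬c ∨ a

¬(c ∧ ¬e ∨ e ∧ c) ∨ ¬c ∧ ¬e ∨ a
= ¬c ∨ ¬c ∧ ¬e ∨ a   [distribution]
= ¬c ∨ a   [absorption]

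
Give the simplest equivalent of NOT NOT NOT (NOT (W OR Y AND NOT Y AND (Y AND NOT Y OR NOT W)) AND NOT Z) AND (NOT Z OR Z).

W OR Z

NOT NOT NOT (NOT (W OR Y AND NOT Y AND (Y AND NOT Y OR NOT W)) AND NOT Z) AND (NOT Z OR Z)
= NOT NOT NOT (NOT (W OR Y AND NOT Y) AND NOT Z) AND (NOT Z OR Z)
= NOT (NOT (W OR Y AND NOT Y) AND NOT Z) AND (NOT Z OR Z)
= (W OR Y AND NOT Y OR Z) AND (NOT Z OR Z)
= W OR Y AND NOT Y OR Z
= W OR Z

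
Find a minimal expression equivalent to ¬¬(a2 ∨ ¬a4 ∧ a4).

a2

¬¬(a2 ∨ ¬a4 ∧ a4)
= a2 ∨ ¬a4 ∧ a4   (double negation)
= a2   (complement / identity)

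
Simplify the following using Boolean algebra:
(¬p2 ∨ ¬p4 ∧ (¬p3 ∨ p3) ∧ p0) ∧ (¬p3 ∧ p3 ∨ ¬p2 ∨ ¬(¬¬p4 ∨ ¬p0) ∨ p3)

(¬p2 ∨ ¬p4 ∧ (¬p3 ∨ p3) ∧ p0) ∧ (¬p3 ∧ p3 ∨ ¬p2 ∨ ¬(¬¬p4 ∨ ¬p0) ∨ p3)
= (¬p2 ∨ ¬p4 ∧ (¬p3 ∨ p3) ∧ p0) ∧ (¬p3 ∧ p3 ∨ ¬p2 ∨ ¬p4 ∧ p0 ∨ p3)   (De Morgan)
= (¬p2 ∨ ¬p4 ∧ (¬p3 ∨ p3) ∧ p0) ∧ (¬p2 ∨ ¬p4 ∧ p0 ∨ p3)   (complement / identity)
= (¬p2 ∨ ¬p4 ∧ p0) ∧ (¬p2 ∨ ¬p4 ∧ p0 ∨ p3)   (complement / identity)
= ¬p2 ∨ ¬p4 ∧ p0   (absorption)

¬p2 ∨ ¬p4 ∧ p0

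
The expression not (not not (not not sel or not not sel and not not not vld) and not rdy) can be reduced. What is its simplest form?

not (not not (not not sel or not not sel and not not not vld) and not rdy)
= not (not not sel or not not sel and not not not vld) or rdy   (De Morgan)
= not (not not sel or not not sel and not vld) or rdy   (double negation)
= not not not sel or rdy   (absorption)
= not sel or rdy   (double negation)

not sel or rdy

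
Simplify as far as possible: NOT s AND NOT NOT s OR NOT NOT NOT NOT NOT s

NOT s

NOT s AND NOT NOT s OR NOT NOT NOT NOT NOT s
= NOT s AND s OR NOT NOT NOT NOT NOT s   [double negation]
= NOT s AND s OR NOT NOT NOT s   [double negation]
= NOT NOT NOT s   [complement / identity]
= NOT s   [double negation]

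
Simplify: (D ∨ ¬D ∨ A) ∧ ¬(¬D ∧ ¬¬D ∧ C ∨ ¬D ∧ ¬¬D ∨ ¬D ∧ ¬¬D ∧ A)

(D ∨ ¬D ∨ A) ∧ ¬(¬D ∧ ¬¬D ∧ C ∨ ¬D ∧ ¬¬D ∨ ¬D ∧ ¬¬D ∧ A)
= (D ∨ ¬D ∨ A) ∧ ¬(¬D ∧ ¬¬D ∨ ¬D ∧ ¬¬D ∧ A)   (absorption)
= (D ∨ ¬D ∨ A) ∧ ¬(¬D ∧ ¬¬D)   (absorption)
= (D ∨ ¬D ∨ A) ∧ (D ∨ ¬D)   (De Morgan)
= D ∨ ¬D   (absorption)
= True   (complement)

True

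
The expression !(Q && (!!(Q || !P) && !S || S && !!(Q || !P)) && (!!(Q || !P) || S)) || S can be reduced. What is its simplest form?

!(Q && (!!(Q || !P) && !S || S && !!(Q || !P)) && (!!(Q || !P) || S)) || S
= !(Q && !!(Q || !P) && (!!(Q || !P) || S)) || S   (distribution)
= !(Q && !!(Q || !P)) || S   (absorption)
= !(Q && (Q || !P)) || S   (double negation)
= !Q || S   (absorption)

!Q || S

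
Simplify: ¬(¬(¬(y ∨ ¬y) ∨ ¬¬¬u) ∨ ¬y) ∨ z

¬u ∧ y ∨ z

¬(¬(¬(y ∨ ¬y) ∨ ¬¬¬u) ∨ ¬y) ∨ z
= ¬((y ∨ ¬y) ∧ ¬¬u ∨ ¬y) ∨ z   (De Morgan)
= ¬(¬¬u ∨ ¬y) ∨ z   (complement / identity)
= ¬u ∧ y ∨ z   (De Morgan)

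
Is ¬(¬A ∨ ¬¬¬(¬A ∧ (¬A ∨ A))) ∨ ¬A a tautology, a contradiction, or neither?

¬(¬A ∨ ¬¬¬(¬A ∧ (¬A ∨ A))) ∨ ¬A
= ¬(¬A ∨ ¬¬¬¬A) ∨ ¬A   — complement / identity
= ¬(¬A ∨ ¬¬A) ∨ ¬A   — double negation
= A ∧ ¬A ∨ ¬A   — De Morgan
= ¬A   — complement / identity
This depends on A, so it is not a constant.

neither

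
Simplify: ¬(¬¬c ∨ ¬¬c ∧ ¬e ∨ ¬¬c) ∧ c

¬(¬¬c ∨ ¬¬c ∧ ¬e ∨ ¬¬c) ∧ c
= ¬(¬¬c ∨ ¬¬c) ∧ c   — absorption
= ¬¬¬c ∧ c   — idempotence
= ¬c ∧ c   — double negation
= False   — complement

False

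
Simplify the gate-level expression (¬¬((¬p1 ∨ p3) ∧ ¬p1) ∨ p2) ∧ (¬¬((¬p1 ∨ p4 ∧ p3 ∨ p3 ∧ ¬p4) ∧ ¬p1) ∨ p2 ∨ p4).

(¬¬((¬p1 ∨ p3) ∧ ¬p1) ∨ p2) ∧ (¬¬((¬p1 ∨ p4 ∧ p3 ∨ p3 ∧ ¬p4) ∧ ¬p1) ∨ p2 ∨ p4)
= (¬¬((¬p1 ∨ p3) ∧ ¬p1) ∨ p2) ∧ (¬¬((¬p1 ∨ p3) ∧ ¬p1) ∨ p2 ∨ p4)   (distribution)
= ¬¬((¬p1 ∨ p3) ∧ ¬p1) ∨ p2   (absorption)
= ¬¬¬p1 ∨ p2   (absorption)
= ¬p1 ∨ p2   (double negation)

¬p1 ∨ p2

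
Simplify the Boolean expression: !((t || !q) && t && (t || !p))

!((t || !q) && t && (t || !p))
= !((t || !q) && t)   (absorption)
= !t   (absorption)

!t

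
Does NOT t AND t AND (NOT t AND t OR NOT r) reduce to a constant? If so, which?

yes, False

NOT t AND t AND (NOT t AND t OR NOT r)
= NOT t AND t
= FALSE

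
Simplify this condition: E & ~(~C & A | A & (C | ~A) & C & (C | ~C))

E & ~(~C & A | A & (C | ~A) & C & (C | ~C))
= E & ~(~C & A | A & (C | ~A) & C)
= E & ~(~C & A | A & C)
= E & ~A

E & ~A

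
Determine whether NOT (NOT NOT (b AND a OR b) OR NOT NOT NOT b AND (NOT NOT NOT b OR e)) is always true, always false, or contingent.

always false

NOT (NOT NOT (b AND a OR b) OR NOT NOT NOT b AND (NOT NOT NOT b OR e))
= NOT (NOT NOT (b AND a OR b) OR NOT NOT NOT b)   (absorption)
= NOT (NOT NOT (b AND a OR b) OR NOT b)   (double negation)
= NOT (NOT NOT b OR NOT b)   (absorption)
= NOT b AND b   (De Morgan)
= FALSE   (complement)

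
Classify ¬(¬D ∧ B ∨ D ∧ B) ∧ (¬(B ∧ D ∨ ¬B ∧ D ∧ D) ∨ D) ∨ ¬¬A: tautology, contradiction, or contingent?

contingent

¬(¬D ∧ B ∨ D ∧ B) ∧ (¬(B ∧ D ∨ ¬B ∧ D ∧ D) ∨ D) ∨ ¬¬A
= ¬(¬D ∧ B ∨ D ∧ B) ∧ (¬(B ∧ D ∨ ¬B ∧ D) ∨ D) ∨ ¬¬A   (idempotence)
= ¬B ∧ (¬(B ∧ D ∨ ¬B ∧ D) ∨ D) ∨ ¬¬A   (distribution)
= ¬B ∧ (¬D ∨ D) ∨ ¬¬A   (distribution)
= ¬B ∨ ¬¬A   (complement / identity)
= ¬B ∨ A   (double negation)
This depends on A, B, so it is not a constant.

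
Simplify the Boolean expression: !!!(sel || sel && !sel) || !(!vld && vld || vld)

!sel || !vld

!!!(sel || sel && !sel) || !(!vld && vld || vld)
= !!!(sel || sel && !sel) || !vld   — complement / identity
= !!!sel || !vld   — complement / identity
= !sel || !vld   — double negation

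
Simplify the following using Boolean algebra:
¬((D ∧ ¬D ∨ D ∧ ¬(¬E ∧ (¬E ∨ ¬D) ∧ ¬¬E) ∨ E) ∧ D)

¬D

¬((D ∧ ¬D ∨ D ∧ ¬(¬E ∧ (¬E ∨ ¬D) ∧ ¬¬E) ∨ E) ∧ D)
= ¬((D ∧ ¬D ∨ D ∧ ¬(¬E ∧ ¬¬E) ∨ E) ∧ D)
= ¬((D ∧ ¬D ∨ D ∧ (E ∨ ¬E) ∨ E) ∧ D)
= ¬((D ∧ ¬D ∨ D ∨ E) ∧ D)
= ¬((D ∨ E) ∧ D)
= ¬D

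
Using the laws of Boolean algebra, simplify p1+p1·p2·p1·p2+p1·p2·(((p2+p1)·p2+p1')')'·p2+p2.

p1+p1·p2·p1·p2+p1·p2·(((p2+p1)·p2+p1')')'·p2+p2
= p1+p1·p2·p1·p2+p1·p2·((p2+p1')')'·p2+p2   [absorption]
= p1+p1·p2·p1·p2+p1·p2·(p2+p1')·p2+p2   [double negation]
= p1+p1·p2+p1·p2·(p2+p1')·p2+p2   [idempotence]
= p1+p1·p2+p1·p2·p2+p2   [absorption]
= p1+p1·p2+p2   [absorption]
= p1+p2   [absorption]

p1+p2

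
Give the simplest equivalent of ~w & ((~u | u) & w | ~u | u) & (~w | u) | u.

~w | u

~w & ((~u | u) & w | ~u | u) & (~w | u) | u
= ~w & (~u | u) & (~w | u) | u   — absorption
= ~w & (~w | u) | u   — complement / identity
= ~w | u   — absorption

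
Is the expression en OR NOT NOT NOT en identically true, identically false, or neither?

en OR NOT NOT NOT en
= en OR NOT en
= TRUE

identically true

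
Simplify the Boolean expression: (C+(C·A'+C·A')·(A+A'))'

(C+(C·A'+C·A')·(A+A'))'
= (C+C·A'+C·A')'   [complement / identity]
= (C+(C+C)·A')'   [distribution]
= (C+C·A')'   [idempotence]
= C'   [absorption]

C'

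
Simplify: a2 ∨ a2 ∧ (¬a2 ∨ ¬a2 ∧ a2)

a2 ∨ a2 ∧ (¬a2 ∨ ¬a2 ∧ a2)
= a2 ∨ a2 ∧ ¬a2   [complement / identity]
= a2   [complement / identity]

a2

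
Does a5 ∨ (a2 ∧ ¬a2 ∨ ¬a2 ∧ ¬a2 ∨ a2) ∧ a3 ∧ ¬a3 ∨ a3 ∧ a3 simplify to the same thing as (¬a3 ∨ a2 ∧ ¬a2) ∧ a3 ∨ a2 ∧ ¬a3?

No

E1: a5 ∨ (a2 ∧ ¬a2 ∨ ¬a2 ∧ ¬a2 ∨ a2) ∧ a3 ∧ ¬a3 ∨ a3 ∧ a3
    = a5 ∨ (¬a2 ∨ a2) ∧ a3 ∧ ¬a3 ∨ a3 ∧ a3   — distribution
    = a5 ∨ a3 ∧ ¬a3 ∨ a3 ∧ a3   — complement / identity
    = a5 ∨ a3   — distribution
E2: (¬a3 ∨ a2 ∧ ¬a2) ∧ a3 ∨ a2 ∧ ¬a3
    = ¬a3 ∧ a3 ∨ a2 ∧ ¬a3   — complement / identity
    = a2 ∧ ¬a3   — complement / identity
These differ: at a2=0, a3=1, a5=1, E1 = 1 but E2 = 0.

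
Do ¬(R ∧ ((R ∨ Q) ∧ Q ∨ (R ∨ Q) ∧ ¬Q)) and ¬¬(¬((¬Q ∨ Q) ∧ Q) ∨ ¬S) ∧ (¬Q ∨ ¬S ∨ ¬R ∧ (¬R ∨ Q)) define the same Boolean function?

E1: ¬(R ∧ ((R ∨ Q) ∧ Q ∨ (R ∨ Q) ∧ ¬Q))
    = ¬(R ∧ (R ∨ Q))
    = ¬R
E2: ¬¬(¬((¬Q ∨ Q) ∧ Q) ∨ ¬S) ∧ (¬Q ∨ ¬S ∨ ¬R ∧ (¬R ∨ Q))
    = ¬¬(¬((¬Q ∨ Q) ∧ Q) ∨ ¬S) ∧ (¬Q ∨ ¬S ∨ ¬R)
    = (¬((¬Q ∨ Q) ∧ Q) ∨ ¬S) ∧ (¬Q ∨ ¬S ∨ ¬R)
    = (¬Q ∨ ¬S) ∧ (¬Q ∨ ¬S ∨ ¬R)
    = ¬Q ∨ ¬S
These differ: at Q=0, R=1, S=1, E1 = 0 but E2 = 1.

No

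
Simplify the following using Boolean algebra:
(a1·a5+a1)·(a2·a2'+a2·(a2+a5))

a1·a2

(a1·a5+a1)·(a2·a2'+a2·(a2+a5))
= a1·(a2·a2'+a2·(a2+a5))   (absorption)
= a1·a2·(a2+a5)   (complement / identity)
= a1·a2   (absorption)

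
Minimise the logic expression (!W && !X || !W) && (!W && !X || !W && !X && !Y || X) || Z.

(!W && !X || !W) && (!W && !X || !W && !X && !Y || X) || Z
= (!W && !X || !W) && (!W && !X || X) || Z   — absorption
= !W && !X || !W && X || Z   — distribution
= !W || Z   — distribution

!W || Z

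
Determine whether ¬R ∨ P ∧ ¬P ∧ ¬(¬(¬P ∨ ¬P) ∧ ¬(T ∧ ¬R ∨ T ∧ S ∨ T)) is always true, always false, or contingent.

contingent

¬R ∨ P ∧ ¬P ∧ ¬(¬(¬P ∨ ¬P) ∧ ¬(T ∧ ¬R ∨ T ∧ S ∨ T))
= ¬R ∨ P ∧ ¬P ∧ (¬P ∨ ¬P ∨ T ∧ ¬R ∨ T ∧ S ∨ T)   [De Morgan]
= ¬R ∨ P ∧ ¬P ∧ (¬P ∨ ¬P ∨ T ∧ ¬R ∨ T)   [absorption]
= ¬R ∨ P ∧ ¬P ∧ (¬P ∨ ¬P ∨ T)   [absorption]
= ¬R ∨ P ∧ ¬P ∧ (¬P ∨ T)   [idempotence]
= ¬R ∨ P ∧ ¬P   [absorption]
= ¬R   [complement / identity]
This depends on R, so it is not a constant.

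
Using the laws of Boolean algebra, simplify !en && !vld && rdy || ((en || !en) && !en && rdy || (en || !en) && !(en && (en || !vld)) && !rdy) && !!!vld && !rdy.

!en && !vld && rdy || ((en || !en) && !en && rdy || (en || !en) && !(en && (en || !vld)) && !rdy) && !!!vld && !rdy
= !en && !vld && rdy || ((en || !en) && !en && rdy || (en || !en) && !en && !rdy) && !!!vld && !rdy   — absorption
= !en && !vld && rdy || (en || !en) && !en && !!!vld && !rdy   — distribution
= !en && !vld && rdy || (en || !en) && !en && !vld && !rdy   — double negation
= !en && !vld && rdy || !en && !vld && !rdy   — complement / identity
= !en && !vld   — distribution

!en && !vld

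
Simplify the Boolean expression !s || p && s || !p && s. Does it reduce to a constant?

!s || p && s || !p && s
= !s || s   — distribution
= true   — complement

true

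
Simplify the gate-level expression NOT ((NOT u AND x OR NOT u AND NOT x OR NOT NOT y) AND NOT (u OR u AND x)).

u

NOT ((NOT u AND x OR NOT u AND NOT x OR NOT NOT y) AND NOT (u OR u AND x))
= NOT ((NOT u AND x OR NOT u AND NOT x OR NOT NOT y) AND NOT u)   (absorption)
= NOT ((NOT u OR NOT NOT y) AND NOT u)   (distribution)
= NOT ((NOT u OR y) AND NOT u)   (double negation)
= NOT NOT u   (absorption)
= u   (double negation)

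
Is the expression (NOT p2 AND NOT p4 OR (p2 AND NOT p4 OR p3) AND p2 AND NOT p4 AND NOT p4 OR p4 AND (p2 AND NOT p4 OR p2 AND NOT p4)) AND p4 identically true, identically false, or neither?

identically false

(NOT p2 AND NOT p4 OR (p2 AND NOT p4 OR p3) AND p2 AND NOT p4 AND NOT p4 OR p4 AND (p2 AND NOT p4 OR p2 AND NOT p4)) AND p4
= (NOT p2 AND NOT p4 OR (p2 AND NOT p4 OR p3) AND p2 AND NOT p4 AND NOT p4 OR p4 AND p2 AND NOT p4) AND p4   (idempotence)
= (NOT p2 AND NOT p4 OR p2 AND NOT p4 AND NOT p4 OR p4 AND p2 AND NOT p4) AND p4   (absorption)
= (NOT p2 AND NOT p4 OR p2 AND NOT p4) AND p4   (distribution)
= NOT p4 AND p4   (distribution)
= FALSE   (complement)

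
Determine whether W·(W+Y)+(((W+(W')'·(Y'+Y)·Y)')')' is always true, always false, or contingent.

W·(W+Y)+(((W+(W')'·(Y'+Y)·Y)')')'
= W+(((W+(W')'·(Y'+Y)·Y)')')'   (absorption)
= W+(W+(W')'·(Y'+Y)·Y)'   (double negation)
= W+(W+(W')'·Y)'   (complement / identity)
= W+(W+W·Y)'   (double negation)
= W+W'   (absorption)
= 1   (complement)

always true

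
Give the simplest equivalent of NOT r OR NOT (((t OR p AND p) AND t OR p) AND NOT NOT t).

NOT r OR NOT (((t OR p AND p) AND t OR p) AND NOT NOT t)
= NOT r OR NOT (((t OR p AND p) AND t OR p) AND t)   [double negation]
= NOT r OR NOT (((t OR p) AND t OR p) AND t)   [idempotence]
= NOT r OR NOT ((t OR p) AND t)   [absorption]
= NOT r OR NOT t   [absorption]

NOT r OR NOT t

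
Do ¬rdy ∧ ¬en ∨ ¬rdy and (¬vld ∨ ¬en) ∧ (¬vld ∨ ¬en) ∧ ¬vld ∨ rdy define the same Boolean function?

E1: ¬rdy ∧ ¬en ∨ ¬rdy
    = ¬rdy
E2: (¬vld ∨ ¬en) ∧ (¬vld ∨ ¬en) ∧ ¬vld ∨ rdy
    = (¬vld ∨ ¬en) ∧ ¬vld ∨ rdy
    = ¬vld ∨ rdy
These differ: at en=1, rdy=1, vld=0, E1 = 0 but E2 = 1.

No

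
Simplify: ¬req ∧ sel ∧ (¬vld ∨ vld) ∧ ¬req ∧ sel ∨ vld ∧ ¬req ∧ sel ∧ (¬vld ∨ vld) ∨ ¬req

¬req

¬req ∧ sel ∧ (¬vld ∨ vld) ∧ ¬req ∧ sel ∨ vld ∧ ¬req ∧ sel ∧ (¬vld ∨ vld) ∨ ¬req
= (¬req ∧ sel ∨ vld) ∧ ¬req ∧ sel ∧ (¬vld ∨ vld) ∨ ¬req
= (¬req ∧ sel ∨ vld) ∧ ¬req ∧ sel ∨ ¬req
= ¬req ∧ sel ∨ ¬req
= ¬req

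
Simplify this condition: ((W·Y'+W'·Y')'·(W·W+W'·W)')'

((W·Y'+W'·Y')'·(W·W+W'·W)')'
= ((Y')'·(W·W+W'·W)')'   [distribution]
= ((Y')'·W')'   [distribution]
= Y'+W   [De Morgan]

Y'+W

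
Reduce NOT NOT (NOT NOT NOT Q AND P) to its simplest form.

NOT NOT (NOT NOT NOT Q AND P)
= NOT NOT (NOT Q AND P)   (double negation)
= NOT Q AND P   (double negation)

NOT Q AND P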